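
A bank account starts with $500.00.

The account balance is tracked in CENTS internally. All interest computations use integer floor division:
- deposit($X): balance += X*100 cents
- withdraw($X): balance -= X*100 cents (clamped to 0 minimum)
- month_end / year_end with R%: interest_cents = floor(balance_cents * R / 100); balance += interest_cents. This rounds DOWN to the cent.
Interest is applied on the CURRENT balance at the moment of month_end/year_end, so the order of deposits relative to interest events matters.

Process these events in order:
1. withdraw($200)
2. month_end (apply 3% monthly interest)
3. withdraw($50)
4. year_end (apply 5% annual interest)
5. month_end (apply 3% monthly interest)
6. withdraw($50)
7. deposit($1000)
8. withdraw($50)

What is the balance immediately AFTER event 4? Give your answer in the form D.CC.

Answer: 271.95

Derivation:
After 1 (withdraw($200)): balance=$300.00 total_interest=$0.00
After 2 (month_end (apply 3% monthly interest)): balance=$309.00 total_interest=$9.00
After 3 (withdraw($50)): balance=$259.00 total_interest=$9.00
After 4 (year_end (apply 5% annual interest)): balance=$271.95 total_interest=$21.95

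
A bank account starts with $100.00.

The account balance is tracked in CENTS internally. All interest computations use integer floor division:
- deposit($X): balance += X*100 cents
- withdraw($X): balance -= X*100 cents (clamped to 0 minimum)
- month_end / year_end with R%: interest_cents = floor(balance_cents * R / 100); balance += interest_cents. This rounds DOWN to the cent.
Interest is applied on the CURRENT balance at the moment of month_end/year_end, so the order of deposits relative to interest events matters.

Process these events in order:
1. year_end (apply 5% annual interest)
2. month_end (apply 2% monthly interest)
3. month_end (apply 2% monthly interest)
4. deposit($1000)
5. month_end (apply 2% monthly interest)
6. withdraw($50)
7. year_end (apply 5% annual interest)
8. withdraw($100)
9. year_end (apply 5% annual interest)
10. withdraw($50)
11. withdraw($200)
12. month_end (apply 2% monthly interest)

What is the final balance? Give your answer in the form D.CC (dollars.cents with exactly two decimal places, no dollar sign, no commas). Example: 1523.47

After 1 (year_end (apply 5% annual interest)): balance=$105.00 total_interest=$5.00
After 2 (month_end (apply 2% monthly interest)): balance=$107.10 total_interest=$7.10
After 3 (month_end (apply 2% monthly interest)): balance=$109.24 total_interest=$9.24
After 4 (deposit($1000)): balance=$1109.24 total_interest=$9.24
After 5 (month_end (apply 2% monthly interest)): balance=$1131.42 total_interest=$31.42
After 6 (withdraw($50)): balance=$1081.42 total_interest=$31.42
After 7 (year_end (apply 5% annual interest)): balance=$1135.49 total_interest=$85.49
After 8 (withdraw($100)): balance=$1035.49 total_interest=$85.49
After 9 (year_end (apply 5% annual interest)): balance=$1087.26 total_interest=$137.26
After 10 (withdraw($50)): balance=$1037.26 total_interest=$137.26
After 11 (withdraw($200)): balance=$837.26 total_interest=$137.26
After 12 (month_end (apply 2% monthly interest)): balance=$854.00 total_interest=$154.00

Answer: 854.00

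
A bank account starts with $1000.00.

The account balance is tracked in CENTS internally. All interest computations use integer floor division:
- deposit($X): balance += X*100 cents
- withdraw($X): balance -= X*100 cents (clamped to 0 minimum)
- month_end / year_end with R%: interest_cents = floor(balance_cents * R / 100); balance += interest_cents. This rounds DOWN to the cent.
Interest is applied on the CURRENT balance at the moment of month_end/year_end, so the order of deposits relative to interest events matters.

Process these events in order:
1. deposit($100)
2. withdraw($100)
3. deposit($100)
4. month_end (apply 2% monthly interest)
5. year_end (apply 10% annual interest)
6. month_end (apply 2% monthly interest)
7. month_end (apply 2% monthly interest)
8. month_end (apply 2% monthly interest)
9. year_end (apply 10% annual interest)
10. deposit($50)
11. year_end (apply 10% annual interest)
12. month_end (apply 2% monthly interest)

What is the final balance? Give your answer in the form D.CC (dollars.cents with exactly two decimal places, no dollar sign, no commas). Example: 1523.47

After 1 (deposit($100)): balance=$1100.00 total_interest=$0.00
After 2 (withdraw($100)): balance=$1000.00 total_interest=$0.00
After 3 (deposit($100)): balance=$1100.00 total_interest=$0.00
After 4 (month_end (apply 2% monthly interest)): balance=$1122.00 total_interest=$22.00
After 5 (year_end (apply 10% annual interest)): balance=$1234.20 total_interest=$134.20
After 6 (month_end (apply 2% monthly interest)): balance=$1258.88 total_interest=$158.88
After 7 (month_end (apply 2% monthly interest)): balance=$1284.05 total_interest=$184.05
After 8 (month_end (apply 2% monthly interest)): balance=$1309.73 total_interest=$209.73
After 9 (year_end (apply 10% annual interest)): balance=$1440.70 total_interest=$340.70
After 10 (deposit($50)): balance=$1490.70 total_interest=$340.70
After 11 (year_end (apply 10% annual interest)): balance=$1639.77 total_interest=$489.77
After 12 (month_end (apply 2% monthly interest)): balance=$1672.56 total_interest=$522.56

Answer: 1672.56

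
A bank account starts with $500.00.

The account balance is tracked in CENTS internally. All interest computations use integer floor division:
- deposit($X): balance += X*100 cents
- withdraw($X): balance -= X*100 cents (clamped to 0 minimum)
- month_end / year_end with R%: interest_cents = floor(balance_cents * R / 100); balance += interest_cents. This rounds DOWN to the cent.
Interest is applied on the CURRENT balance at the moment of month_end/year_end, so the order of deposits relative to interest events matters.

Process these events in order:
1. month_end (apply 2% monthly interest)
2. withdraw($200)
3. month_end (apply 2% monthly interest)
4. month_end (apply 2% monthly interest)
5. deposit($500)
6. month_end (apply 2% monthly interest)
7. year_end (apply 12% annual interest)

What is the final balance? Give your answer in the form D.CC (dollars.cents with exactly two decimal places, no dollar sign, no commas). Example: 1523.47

After 1 (month_end (apply 2% monthly interest)): balance=$510.00 total_interest=$10.00
After 2 (withdraw($200)): balance=$310.00 total_interest=$10.00
After 3 (month_end (apply 2% monthly interest)): balance=$316.20 total_interest=$16.20
After 4 (month_end (apply 2% monthly interest)): balance=$322.52 total_interest=$22.52
After 5 (deposit($500)): balance=$822.52 total_interest=$22.52
After 6 (month_end (apply 2% monthly interest)): balance=$838.97 total_interest=$38.97
After 7 (year_end (apply 12% annual interest)): balance=$939.64 total_interest=$139.64

Answer: 939.64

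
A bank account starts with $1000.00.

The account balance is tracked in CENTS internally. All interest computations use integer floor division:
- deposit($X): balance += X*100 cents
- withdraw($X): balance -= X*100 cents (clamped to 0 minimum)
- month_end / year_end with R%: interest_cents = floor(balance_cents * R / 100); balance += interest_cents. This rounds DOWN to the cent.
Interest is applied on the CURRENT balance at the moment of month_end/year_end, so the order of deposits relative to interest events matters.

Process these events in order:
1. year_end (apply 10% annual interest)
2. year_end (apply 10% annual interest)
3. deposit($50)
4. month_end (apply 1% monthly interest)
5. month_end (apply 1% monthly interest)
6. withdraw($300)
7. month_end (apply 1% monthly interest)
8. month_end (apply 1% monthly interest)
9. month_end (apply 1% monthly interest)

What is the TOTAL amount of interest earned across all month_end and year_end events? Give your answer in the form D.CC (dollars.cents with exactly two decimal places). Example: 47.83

After 1 (year_end (apply 10% annual interest)): balance=$1100.00 total_interest=$100.00
After 2 (year_end (apply 10% annual interest)): balance=$1210.00 total_interest=$210.00
After 3 (deposit($50)): balance=$1260.00 total_interest=$210.00
After 4 (month_end (apply 1% monthly interest)): balance=$1272.60 total_interest=$222.60
After 5 (month_end (apply 1% monthly interest)): balance=$1285.32 total_interest=$235.32
After 6 (withdraw($300)): balance=$985.32 total_interest=$235.32
After 7 (month_end (apply 1% monthly interest)): balance=$995.17 total_interest=$245.17
After 8 (month_end (apply 1% monthly interest)): balance=$1005.12 total_interest=$255.12
After 9 (month_end (apply 1% monthly interest)): balance=$1015.17 total_interest=$265.17

Answer: 265.17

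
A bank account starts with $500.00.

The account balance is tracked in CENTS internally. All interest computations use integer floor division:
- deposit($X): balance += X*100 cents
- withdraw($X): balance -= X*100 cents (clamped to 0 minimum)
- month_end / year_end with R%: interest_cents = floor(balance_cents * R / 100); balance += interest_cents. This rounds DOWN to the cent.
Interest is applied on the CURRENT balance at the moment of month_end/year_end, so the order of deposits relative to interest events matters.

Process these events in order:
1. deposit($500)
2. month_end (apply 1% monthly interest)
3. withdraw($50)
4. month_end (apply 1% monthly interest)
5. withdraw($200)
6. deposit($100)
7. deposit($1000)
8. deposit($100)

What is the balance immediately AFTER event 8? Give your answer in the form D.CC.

After 1 (deposit($500)): balance=$1000.00 total_interest=$0.00
After 2 (month_end (apply 1% monthly interest)): balance=$1010.00 total_interest=$10.00
After 3 (withdraw($50)): balance=$960.00 total_interest=$10.00
After 4 (month_end (apply 1% monthly interest)): balance=$969.60 total_interest=$19.60
After 5 (withdraw($200)): balance=$769.60 total_interest=$19.60
After 6 (deposit($100)): balance=$869.60 total_interest=$19.60
After 7 (deposit($1000)): balance=$1869.60 total_interest=$19.60
After 8 (deposit($100)): balance=$1969.60 total_interest=$19.60

Answer: 1969.60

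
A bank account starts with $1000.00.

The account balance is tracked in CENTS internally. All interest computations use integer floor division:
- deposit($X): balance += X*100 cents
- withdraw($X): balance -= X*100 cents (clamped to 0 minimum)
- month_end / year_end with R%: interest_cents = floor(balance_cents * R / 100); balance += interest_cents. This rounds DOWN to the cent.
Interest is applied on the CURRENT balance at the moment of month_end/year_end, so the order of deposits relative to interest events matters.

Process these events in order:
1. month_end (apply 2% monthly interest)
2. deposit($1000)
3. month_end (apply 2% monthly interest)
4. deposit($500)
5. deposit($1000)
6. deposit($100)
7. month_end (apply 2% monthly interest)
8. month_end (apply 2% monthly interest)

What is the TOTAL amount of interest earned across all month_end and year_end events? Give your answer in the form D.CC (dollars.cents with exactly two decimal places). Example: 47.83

Answer: 208.27

Derivation:
After 1 (month_end (apply 2% monthly interest)): balance=$1020.00 total_interest=$20.00
After 2 (deposit($1000)): balance=$2020.00 total_interest=$20.00
After 3 (month_end (apply 2% monthly interest)): balance=$2060.40 total_interest=$60.40
After 4 (deposit($500)): balance=$2560.40 total_interest=$60.40
After 5 (deposit($1000)): balance=$3560.40 total_interest=$60.40
After 6 (deposit($100)): balance=$3660.40 total_interest=$60.40
After 7 (month_end (apply 2% monthly interest)): balance=$3733.60 total_interest=$133.60
After 8 (month_end (apply 2% monthly interest)): balance=$3808.27 total_interest=$208.27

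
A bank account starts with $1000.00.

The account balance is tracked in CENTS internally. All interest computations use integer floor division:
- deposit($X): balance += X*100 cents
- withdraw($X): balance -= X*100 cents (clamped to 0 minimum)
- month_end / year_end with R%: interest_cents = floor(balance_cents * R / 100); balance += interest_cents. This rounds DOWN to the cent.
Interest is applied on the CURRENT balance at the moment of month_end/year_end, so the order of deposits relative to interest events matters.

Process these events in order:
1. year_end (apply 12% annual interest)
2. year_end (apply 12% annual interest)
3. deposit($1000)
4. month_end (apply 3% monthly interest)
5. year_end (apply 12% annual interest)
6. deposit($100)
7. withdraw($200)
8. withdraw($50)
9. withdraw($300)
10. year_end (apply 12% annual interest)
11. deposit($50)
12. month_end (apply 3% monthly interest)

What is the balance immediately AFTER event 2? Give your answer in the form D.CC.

After 1 (year_end (apply 12% annual interest)): balance=$1120.00 total_interest=$120.00
After 2 (year_end (apply 12% annual interest)): balance=$1254.40 total_interest=$254.40

Answer: 1254.40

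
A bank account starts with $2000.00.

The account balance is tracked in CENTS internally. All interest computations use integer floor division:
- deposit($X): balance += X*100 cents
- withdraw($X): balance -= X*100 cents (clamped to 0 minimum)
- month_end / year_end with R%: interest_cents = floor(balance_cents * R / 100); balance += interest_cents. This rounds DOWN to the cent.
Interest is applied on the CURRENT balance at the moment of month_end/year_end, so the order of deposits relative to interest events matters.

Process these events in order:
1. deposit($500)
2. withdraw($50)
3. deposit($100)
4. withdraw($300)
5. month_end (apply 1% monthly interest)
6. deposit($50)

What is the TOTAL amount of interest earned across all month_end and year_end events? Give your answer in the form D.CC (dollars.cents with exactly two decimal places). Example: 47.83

Answer: 22.50

Derivation:
After 1 (deposit($500)): balance=$2500.00 total_interest=$0.00
After 2 (withdraw($50)): balance=$2450.00 total_interest=$0.00
After 3 (deposit($100)): balance=$2550.00 total_interest=$0.00
After 4 (withdraw($300)): balance=$2250.00 total_interest=$0.00
After 5 (month_end (apply 1% monthly interest)): balance=$2272.50 total_interest=$22.50
After 6 (deposit($50)): balance=$2322.50 total_interest=$22.50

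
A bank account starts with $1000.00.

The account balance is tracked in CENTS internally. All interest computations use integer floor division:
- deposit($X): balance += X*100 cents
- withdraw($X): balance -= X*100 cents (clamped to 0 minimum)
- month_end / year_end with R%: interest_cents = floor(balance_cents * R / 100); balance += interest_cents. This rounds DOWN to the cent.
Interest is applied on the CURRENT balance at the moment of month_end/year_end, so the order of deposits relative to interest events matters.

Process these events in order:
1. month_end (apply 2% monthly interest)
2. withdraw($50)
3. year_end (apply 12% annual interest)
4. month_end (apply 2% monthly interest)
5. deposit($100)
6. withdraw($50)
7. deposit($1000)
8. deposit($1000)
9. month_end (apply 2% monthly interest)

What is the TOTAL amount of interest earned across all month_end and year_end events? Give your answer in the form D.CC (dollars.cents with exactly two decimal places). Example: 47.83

Answer: 221.28

Derivation:
After 1 (month_end (apply 2% monthly interest)): balance=$1020.00 total_interest=$20.00
After 2 (withdraw($50)): balance=$970.00 total_interest=$20.00
After 3 (year_end (apply 12% annual interest)): balance=$1086.40 total_interest=$136.40
After 4 (month_end (apply 2% monthly interest)): balance=$1108.12 total_interest=$158.12
After 5 (deposit($100)): balance=$1208.12 total_interest=$158.12
After 6 (withdraw($50)): balance=$1158.12 total_interest=$158.12
After 7 (deposit($1000)): balance=$2158.12 total_interest=$158.12
After 8 (deposit($1000)): balance=$3158.12 total_interest=$158.12
After 9 (month_end (apply 2% monthly interest)): balance=$3221.28 total_interest=$221.28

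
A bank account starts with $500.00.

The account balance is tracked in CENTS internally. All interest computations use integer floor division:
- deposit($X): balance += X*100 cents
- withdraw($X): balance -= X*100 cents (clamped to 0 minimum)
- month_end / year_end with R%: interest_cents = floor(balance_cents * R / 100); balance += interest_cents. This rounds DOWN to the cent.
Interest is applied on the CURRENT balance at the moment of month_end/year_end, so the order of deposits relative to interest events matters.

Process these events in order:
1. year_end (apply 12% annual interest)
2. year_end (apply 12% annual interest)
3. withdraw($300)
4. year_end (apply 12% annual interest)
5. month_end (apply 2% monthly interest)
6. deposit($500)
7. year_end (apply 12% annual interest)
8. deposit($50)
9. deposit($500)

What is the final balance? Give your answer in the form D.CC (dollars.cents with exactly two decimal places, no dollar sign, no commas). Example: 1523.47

Answer: 1528.63

Derivation:
After 1 (year_end (apply 12% annual interest)): balance=$560.00 total_interest=$60.00
After 2 (year_end (apply 12% annual interest)): balance=$627.20 total_interest=$127.20
After 3 (withdraw($300)): balance=$327.20 total_interest=$127.20
After 4 (year_end (apply 12% annual interest)): balance=$366.46 total_interest=$166.46
After 5 (month_end (apply 2% monthly interest)): balance=$373.78 total_interest=$173.78
After 6 (deposit($500)): balance=$873.78 total_interest=$173.78
After 7 (year_end (apply 12% annual interest)): balance=$978.63 total_interest=$278.63
After 8 (deposit($50)): balance=$1028.63 total_interest=$278.63
After 9 (deposit($500)): balance=$1528.63 total_interest=$278.63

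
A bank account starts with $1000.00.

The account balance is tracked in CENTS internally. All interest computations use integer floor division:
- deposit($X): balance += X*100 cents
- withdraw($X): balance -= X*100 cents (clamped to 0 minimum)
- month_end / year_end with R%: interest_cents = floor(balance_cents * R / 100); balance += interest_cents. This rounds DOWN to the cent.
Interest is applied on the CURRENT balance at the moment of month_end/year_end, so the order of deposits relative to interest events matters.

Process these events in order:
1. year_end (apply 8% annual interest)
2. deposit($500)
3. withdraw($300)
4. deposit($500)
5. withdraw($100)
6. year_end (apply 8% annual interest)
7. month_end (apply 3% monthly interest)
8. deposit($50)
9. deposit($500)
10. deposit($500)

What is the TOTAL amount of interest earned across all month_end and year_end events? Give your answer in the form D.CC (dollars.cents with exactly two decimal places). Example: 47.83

Answer: 268.83

Derivation:
After 1 (year_end (apply 8% annual interest)): balance=$1080.00 total_interest=$80.00
After 2 (deposit($500)): balance=$1580.00 total_interest=$80.00
After 3 (withdraw($300)): balance=$1280.00 total_interest=$80.00
After 4 (deposit($500)): balance=$1780.00 total_interest=$80.00
After 5 (withdraw($100)): balance=$1680.00 total_interest=$80.00
After 6 (year_end (apply 8% annual interest)): balance=$1814.40 total_interest=$214.40
After 7 (month_end (apply 3% monthly interest)): balance=$1868.83 total_interest=$268.83
After 8 (deposit($50)): balance=$1918.83 total_interest=$268.83
After 9 (deposit($500)): balance=$2418.83 total_interest=$268.83
After 10 (deposit($500)): balance=$2918.83 total_interest=$268.83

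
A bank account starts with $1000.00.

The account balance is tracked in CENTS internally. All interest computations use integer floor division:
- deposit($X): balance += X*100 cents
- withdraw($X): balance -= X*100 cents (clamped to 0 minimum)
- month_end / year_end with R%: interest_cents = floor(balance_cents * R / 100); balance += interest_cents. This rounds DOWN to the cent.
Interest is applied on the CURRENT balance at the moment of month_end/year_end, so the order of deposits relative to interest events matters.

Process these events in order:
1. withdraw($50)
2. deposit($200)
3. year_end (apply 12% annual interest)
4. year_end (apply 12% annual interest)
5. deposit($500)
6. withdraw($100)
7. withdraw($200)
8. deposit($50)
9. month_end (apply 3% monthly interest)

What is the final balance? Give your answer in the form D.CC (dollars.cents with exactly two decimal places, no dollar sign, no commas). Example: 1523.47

After 1 (withdraw($50)): balance=$950.00 total_interest=$0.00
After 2 (deposit($200)): balance=$1150.00 total_interest=$0.00
After 3 (year_end (apply 12% annual interest)): balance=$1288.00 total_interest=$138.00
After 4 (year_end (apply 12% annual interest)): balance=$1442.56 total_interest=$292.56
After 5 (deposit($500)): balance=$1942.56 total_interest=$292.56
After 6 (withdraw($100)): balance=$1842.56 total_interest=$292.56
After 7 (withdraw($200)): balance=$1642.56 total_interest=$292.56
After 8 (deposit($50)): balance=$1692.56 total_interest=$292.56
After 9 (month_end (apply 3% monthly interest)): balance=$1743.33 total_interest=$343.33

Answer: 1743.33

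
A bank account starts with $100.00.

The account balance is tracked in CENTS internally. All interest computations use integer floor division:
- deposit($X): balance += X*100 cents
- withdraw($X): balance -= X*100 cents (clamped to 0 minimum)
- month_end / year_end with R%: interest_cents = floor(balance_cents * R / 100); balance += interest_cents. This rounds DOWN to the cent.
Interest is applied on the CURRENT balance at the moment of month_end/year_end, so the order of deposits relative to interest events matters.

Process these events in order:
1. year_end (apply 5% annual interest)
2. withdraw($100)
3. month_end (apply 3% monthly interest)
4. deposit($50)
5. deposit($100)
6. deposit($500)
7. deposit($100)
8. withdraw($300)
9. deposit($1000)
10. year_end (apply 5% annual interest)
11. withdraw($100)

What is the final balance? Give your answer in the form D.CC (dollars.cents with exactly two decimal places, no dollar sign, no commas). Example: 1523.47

After 1 (year_end (apply 5% annual interest)): balance=$105.00 total_interest=$5.00
After 2 (withdraw($100)): balance=$5.00 total_interest=$5.00
After 3 (month_end (apply 3% monthly interest)): balance=$5.15 total_interest=$5.15
After 4 (deposit($50)): balance=$55.15 total_interest=$5.15
After 5 (deposit($100)): balance=$155.15 total_interest=$5.15
After 6 (deposit($500)): balance=$655.15 total_interest=$5.15
After 7 (deposit($100)): balance=$755.15 total_interest=$5.15
After 8 (withdraw($300)): balance=$455.15 total_interest=$5.15
After 9 (deposit($1000)): balance=$1455.15 total_interest=$5.15
After 10 (year_end (apply 5% annual interest)): balance=$1527.90 total_interest=$77.90
After 11 (withdraw($100)): balance=$1427.90 total_interest=$77.90

Answer: 1427.90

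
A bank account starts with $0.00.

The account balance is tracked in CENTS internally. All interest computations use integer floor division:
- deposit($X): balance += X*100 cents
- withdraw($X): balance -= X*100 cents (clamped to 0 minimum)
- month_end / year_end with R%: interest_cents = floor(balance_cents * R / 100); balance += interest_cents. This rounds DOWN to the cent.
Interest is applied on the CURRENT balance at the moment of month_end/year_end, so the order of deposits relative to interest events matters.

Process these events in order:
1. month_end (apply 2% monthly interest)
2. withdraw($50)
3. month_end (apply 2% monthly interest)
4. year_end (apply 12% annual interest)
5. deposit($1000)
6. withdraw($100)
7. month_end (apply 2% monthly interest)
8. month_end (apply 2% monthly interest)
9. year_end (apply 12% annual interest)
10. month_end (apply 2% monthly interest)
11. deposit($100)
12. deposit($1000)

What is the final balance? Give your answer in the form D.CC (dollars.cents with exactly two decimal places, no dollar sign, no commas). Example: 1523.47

Answer: 2169.69

Derivation:
After 1 (month_end (apply 2% monthly interest)): balance=$0.00 total_interest=$0.00
After 2 (withdraw($50)): balance=$0.00 total_interest=$0.00
After 3 (month_end (apply 2% monthly interest)): balance=$0.00 total_interest=$0.00
After 4 (year_end (apply 12% annual interest)): balance=$0.00 total_interest=$0.00
After 5 (deposit($1000)): balance=$1000.00 total_interest=$0.00
After 6 (withdraw($100)): balance=$900.00 total_interest=$0.00
After 7 (month_end (apply 2% monthly interest)): balance=$918.00 total_interest=$18.00
After 8 (month_end (apply 2% monthly interest)): balance=$936.36 total_interest=$36.36
After 9 (year_end (apply 12% annual interest)): balance=$1048.72 total_interest=$148.72
After 10 (month_end (apply 2% monthly interest)): balance=$1069.69 total_interest=$169.69
After 11 (deposit($100)): balance=$1169.69 total_interest=$169.69
After 12 (deposit($1000)): balance=$2169.69 total_interest=$169.69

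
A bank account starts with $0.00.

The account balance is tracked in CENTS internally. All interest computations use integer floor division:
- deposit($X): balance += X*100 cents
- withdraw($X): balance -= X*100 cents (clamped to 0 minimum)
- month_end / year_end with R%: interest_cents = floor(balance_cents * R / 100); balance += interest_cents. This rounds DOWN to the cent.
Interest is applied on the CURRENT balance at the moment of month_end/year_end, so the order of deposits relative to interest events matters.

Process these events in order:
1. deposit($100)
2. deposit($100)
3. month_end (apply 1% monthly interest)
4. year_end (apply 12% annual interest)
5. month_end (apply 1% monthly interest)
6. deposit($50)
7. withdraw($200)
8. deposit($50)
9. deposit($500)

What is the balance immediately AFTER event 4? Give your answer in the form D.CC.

After 1 (deposit($100)): balance=$100.00 total_interest=$0.00
After 2 (deposit($100)): balance=$200.00 total_interest=$0.00
After 3 (month_end (apply 1% monthly interest)): balance=$202.00 total_interest=$2.00
After 4 (year_end (apply 12% annual interest)): balance=$226.24 total_interest=$26.24

Answer: 226.24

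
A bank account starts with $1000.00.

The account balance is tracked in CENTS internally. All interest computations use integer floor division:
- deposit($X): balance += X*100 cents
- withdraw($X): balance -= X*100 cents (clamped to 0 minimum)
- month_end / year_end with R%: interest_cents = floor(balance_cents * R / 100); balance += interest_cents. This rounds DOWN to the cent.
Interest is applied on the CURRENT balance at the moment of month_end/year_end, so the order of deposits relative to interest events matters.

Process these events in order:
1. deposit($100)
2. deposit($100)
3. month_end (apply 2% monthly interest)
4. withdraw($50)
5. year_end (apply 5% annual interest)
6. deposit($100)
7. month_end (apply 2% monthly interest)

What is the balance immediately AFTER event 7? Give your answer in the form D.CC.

Answer: 1359.35

Derivation:
After 1 (deposit($100)): balance=$1100.00 total_interest=$0.00
After 2 (deposit($100)): balance=$1200.00 total_interest=$0.00
After 3 (month_end (apply 2% monthly interest)): balance=$1224.00 total_interest=$24.00
After 4 (withdraw($50)): balance=$1174.00 total_interest=$24.00
After 5 (year_end (apply 5% annual interest)): balance=$1232.70 total_interest=$82.70
After 6 (deposit($100)): balance=$1332.70 total_interest=$82.70
After 7 (month_end (apply 2% monthly interest)): balance=$1359.35 total_interest=$109.35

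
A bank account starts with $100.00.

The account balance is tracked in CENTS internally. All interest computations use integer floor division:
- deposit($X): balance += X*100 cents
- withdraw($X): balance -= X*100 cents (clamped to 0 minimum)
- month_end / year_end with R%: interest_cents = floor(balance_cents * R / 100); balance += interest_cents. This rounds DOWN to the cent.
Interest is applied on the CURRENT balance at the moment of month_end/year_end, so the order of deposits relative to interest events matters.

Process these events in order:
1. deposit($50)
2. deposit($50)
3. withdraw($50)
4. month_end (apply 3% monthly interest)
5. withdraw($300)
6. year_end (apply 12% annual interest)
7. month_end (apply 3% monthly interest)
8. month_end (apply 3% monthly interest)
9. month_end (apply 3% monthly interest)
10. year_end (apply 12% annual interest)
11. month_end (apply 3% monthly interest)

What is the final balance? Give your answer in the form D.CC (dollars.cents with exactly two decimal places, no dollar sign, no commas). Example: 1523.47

After 1 (deposit($50)): balance=$150.00 total_interest=$0.00
After 2 (deposit($50)): balance=$200.00 total_interest=$0.00
After 3 (withdraw($50)): balance=$150.00 total_interest=$0.00
After 4 (month_end (apply 3% monthly interest)): balance=$154.50 total_interest=$4.50
After 5 (withdraw($300)): balance=$0.00 total_interest=$4.50
After 6 (year_end (apply 12% annual interest)): balance=$0.00 total_interest=$4.50
After 7 (month_end (apply 3% monthly interest)): balance=$0.00 total_interest=$4.50
After 8 (month_end (apply 3% monthly interest)): balance=$0.00 total_interest=$4.50
After 9 (month_end (apply 3% monthly interest)): balance=$0.00 total_interest=$4.50
After 10 (year_end (apply 12% annual interest)): balance=$0.00 total_interest=$4.50
After 11 (month_end (apply 3% monthly interest)): balance=$0.00 total_interest=$4.50

Answer: 0.00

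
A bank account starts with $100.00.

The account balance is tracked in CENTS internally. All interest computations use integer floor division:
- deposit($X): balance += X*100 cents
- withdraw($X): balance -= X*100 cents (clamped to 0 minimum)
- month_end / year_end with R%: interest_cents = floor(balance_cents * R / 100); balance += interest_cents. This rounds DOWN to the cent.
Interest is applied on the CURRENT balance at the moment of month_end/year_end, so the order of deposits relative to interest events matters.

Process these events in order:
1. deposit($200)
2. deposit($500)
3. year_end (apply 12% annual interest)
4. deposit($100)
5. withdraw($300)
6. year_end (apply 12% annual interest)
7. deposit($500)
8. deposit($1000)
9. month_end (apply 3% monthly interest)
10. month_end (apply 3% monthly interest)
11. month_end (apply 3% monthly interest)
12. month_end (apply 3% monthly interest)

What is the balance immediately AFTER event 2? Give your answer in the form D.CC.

After 1 (deposit($200)): balance=$300.00 total_interest=$0.00
After 2 (deposit($500)): balance=$800.00 total_interest=$0.00

Answer: 800.00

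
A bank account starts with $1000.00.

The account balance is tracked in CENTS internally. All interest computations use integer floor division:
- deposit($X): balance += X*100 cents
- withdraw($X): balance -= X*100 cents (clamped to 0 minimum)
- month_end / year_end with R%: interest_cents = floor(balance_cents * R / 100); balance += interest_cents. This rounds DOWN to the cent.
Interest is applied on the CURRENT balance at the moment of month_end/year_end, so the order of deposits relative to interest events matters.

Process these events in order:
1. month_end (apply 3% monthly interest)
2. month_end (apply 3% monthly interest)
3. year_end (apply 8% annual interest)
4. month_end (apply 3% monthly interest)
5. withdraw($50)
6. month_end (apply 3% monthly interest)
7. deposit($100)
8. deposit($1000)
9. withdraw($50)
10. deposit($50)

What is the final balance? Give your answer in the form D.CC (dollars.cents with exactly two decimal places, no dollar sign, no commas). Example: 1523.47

After 1 (month_end (apply 3% monthly interest)): balance=$1030.00 total_interest=$30.00
After 2 (month_end (apply 3% monthly interest)): balance=$1060.90 total_interest=$60.90
After 3 (year_end (apply 8% annual interest)): balance=$1145.77 total_interest=$145.77
After 4 (month_end (apply 3% monthly interest)): balance=$1180.14 total_interest=$180.14
After 5 (withdraw($50)): balance=$1130.14 total_interest=$180.14
After 6 (month_end (apply 3% monthly interest)): balance=$1164.04 total_interest=$214.04
After 7 (deposit($100)): balance=$1264.04 total_interest=$214.04
After 8 (deposit($1000)): balance=$2264.04 total_interest=$214.04
After 9 (withdraw($50)): balance=$2214.04 total_interest=$214.04
After 10 (deposit($50)): balance=$2264.04 total_interest=$214.04

Answer: 2264.04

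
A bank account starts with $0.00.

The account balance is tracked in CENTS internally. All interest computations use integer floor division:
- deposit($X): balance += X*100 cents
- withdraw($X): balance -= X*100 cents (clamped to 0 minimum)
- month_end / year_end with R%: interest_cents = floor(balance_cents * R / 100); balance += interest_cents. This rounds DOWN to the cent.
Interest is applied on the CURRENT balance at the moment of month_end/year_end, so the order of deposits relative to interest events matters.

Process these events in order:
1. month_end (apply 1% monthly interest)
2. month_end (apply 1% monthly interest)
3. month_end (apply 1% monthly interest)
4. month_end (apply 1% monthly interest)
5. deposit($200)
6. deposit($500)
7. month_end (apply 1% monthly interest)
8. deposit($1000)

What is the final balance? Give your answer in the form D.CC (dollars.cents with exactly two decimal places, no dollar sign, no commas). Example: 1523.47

After 1 (month_end (apply 1% monthly interest)): balance=$0.00 total_interest=$0.00
After 2 (month_end (apply 1% monthly interest)): balance=$0.00 total_interest=$0.00
After 3 (month_end (apply 1% monthly interest)): balance=$0.00 total_interest=$0.00
After 4 (month_end (apply 1% monthly interest)): balance=$0.00 total_interest=$0.00
After 5 (deposit($200)): balance=$200.00 total_interest=$0.00
After 6 (deposit($500)): balance=$700.00 total_interest=$0.00
After 7 (month_end (apply 1% monthly interest)): balance=$707.00 total_interest=$7.00
After 8 (deposit($1000)): balance=$1707.00 total_interest=$7.00

Answer: 1707.00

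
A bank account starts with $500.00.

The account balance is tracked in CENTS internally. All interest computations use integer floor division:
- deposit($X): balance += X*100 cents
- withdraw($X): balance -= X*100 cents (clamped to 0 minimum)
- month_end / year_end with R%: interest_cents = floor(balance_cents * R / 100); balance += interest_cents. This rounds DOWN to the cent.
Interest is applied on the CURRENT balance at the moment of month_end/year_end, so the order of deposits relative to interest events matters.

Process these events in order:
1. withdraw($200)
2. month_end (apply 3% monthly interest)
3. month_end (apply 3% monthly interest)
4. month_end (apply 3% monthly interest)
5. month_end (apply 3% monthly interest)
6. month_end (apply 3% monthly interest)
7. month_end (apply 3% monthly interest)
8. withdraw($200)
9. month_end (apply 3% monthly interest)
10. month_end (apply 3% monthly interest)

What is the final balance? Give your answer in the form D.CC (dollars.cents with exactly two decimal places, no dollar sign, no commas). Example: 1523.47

Answer: 167.81

Derivation:
After 1 (withdraw($200)): balance=$300.00 total_interest=$0.00
After 2 (month_end (apply 3% monthly interest)): balance=$309.00 total_interest=$9.00
After 3 (month_end (apply 3% monthly interest)): balance=$318.27 total_interest=$18.27
After 4 (month_end (apply 3% monthly interest)): balance=$327.81 total_interest=$27.81
After 5 (month_end (apply 3% monthly interest)): balance=$337.64 total_interest=$37.64
After 6 (month_end (apply 3% monthly interest)): balance=$347.76 total_interest=$47.76
After 7 (month_end (apply 3% monthly interest)): balance=$358.19 total_interest=$58.19
After 8 (withdraw($200)): balance=$158.19 total_interest=$58.19
After 9 (month_end (apply 3% monthly interest)): balance=$162.93 total_interest=$62.93
After 10 (month_end (apply 3% monthly interest)): balance=$167.81 total_interest=$67.81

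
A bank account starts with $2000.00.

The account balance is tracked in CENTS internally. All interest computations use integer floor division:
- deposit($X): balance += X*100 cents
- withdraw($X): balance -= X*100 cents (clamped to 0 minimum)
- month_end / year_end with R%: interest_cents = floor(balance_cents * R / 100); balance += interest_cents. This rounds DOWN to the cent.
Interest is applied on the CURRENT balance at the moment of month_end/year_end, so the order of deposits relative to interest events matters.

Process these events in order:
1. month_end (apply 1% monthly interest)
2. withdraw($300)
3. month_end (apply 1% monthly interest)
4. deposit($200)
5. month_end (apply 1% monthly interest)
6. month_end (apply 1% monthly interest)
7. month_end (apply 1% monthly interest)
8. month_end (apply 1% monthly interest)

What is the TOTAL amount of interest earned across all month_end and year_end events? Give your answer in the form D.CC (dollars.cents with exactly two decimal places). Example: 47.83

Answer: 115.84

Derivation:
After 1 (month_end (apply 1% monthly interest)): balance=$2020.00 total_interest=$20.00
After 2 (withdraw($300)): balance=$1720.00 total_interest=$20.00
After 3 (month_end (apply 1% monthly interest)): balance=$1737.20 total_interest=$37.20
After 4 (deposit($200)): balance=$1937.20 total_interest=$37.20
After 5 (month_end (apply 1% monthly interest)): balance=$1956.57 total_interest=$56.57
After 6 (month_end (apply 1% monthly interest)): balance=$1976.13 total_interest=$76.13
After 7 (month_end (apply 1% monthly interest)): balance=$1995.89 total_interest=$95.89
After 8 (month_end (apply 1% monthly interest)): balance=$2015.84 total_interest=$115.84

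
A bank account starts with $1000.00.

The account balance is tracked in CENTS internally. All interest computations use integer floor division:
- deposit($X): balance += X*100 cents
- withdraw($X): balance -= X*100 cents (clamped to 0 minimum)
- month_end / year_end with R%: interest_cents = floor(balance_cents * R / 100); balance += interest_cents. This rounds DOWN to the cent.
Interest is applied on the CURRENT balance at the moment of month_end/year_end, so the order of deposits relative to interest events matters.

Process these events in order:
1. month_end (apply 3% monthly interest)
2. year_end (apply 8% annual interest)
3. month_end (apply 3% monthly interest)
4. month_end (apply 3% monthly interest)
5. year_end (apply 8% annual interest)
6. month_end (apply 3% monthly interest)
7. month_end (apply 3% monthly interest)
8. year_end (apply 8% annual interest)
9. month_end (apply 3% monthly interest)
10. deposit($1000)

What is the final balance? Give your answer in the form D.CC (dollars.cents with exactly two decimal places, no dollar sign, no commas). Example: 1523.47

Answer: 2504.13

Derivation:
After 1 (month_end (apply 3% monthly interest)): balance=$1030.00 total_interest=$30.00
After 2 (year_end (apply 8% annual interest)): balance=$1112.40 total_interest=$112.40
After 3 (month_end (apply 3% monthly interest)): balance=$1145.77 total_interest=$145.77
After 4 (month_end (apply 3% monthly interest)): balance=$1180.14 total_interest=$180.14
After 5 (year_end (apply 8% annual interest)): balance=$1274.55 total_interest=$274.55
After 6 (month_end (apply 3% monthly interest)): balance=$1312.78 total_interest=$312.78
After 7 (month_end (apply 3% monthly interest)): balance=$1352.16 total_interest=$352.16
After 8 (year_end (apply 8% annual interest)): balance=$1460.33 total_interest=$460.33
After 9 (month_end (apply 3% monthly interest)): balance=$1504.13 total_interest=$504.13
After 10 (deposit($1000)): balance=$2504.13 total_interest=$504.13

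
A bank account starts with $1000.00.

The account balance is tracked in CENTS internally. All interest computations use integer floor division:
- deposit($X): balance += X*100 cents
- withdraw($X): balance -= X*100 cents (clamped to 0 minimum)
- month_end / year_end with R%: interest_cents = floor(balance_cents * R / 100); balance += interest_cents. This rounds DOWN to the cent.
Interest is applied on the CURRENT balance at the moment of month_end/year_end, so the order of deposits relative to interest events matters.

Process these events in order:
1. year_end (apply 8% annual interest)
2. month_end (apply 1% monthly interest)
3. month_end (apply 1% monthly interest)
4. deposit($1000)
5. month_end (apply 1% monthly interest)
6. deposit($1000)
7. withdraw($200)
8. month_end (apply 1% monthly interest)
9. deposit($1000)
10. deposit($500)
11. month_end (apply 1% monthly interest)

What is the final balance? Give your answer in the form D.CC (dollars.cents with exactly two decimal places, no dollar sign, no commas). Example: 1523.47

Answer: 4496.44

Derivation:
After 1 (year_end (apply 8% annual interest)): balance=$1080.00 total_interest=$80.00
After 2 (month_end (apply 1% monthly interest)): balance=$1090.80 total_interest=$90.80
After 3 (month_end (apply 1% monthly interest)): balance=$1101.70 total_interest=$101.70
After 4 (deposit($1000)): balance=$2101.70 total_interest=$101.70
After 5 (month_end (apply 1% monthly interest)): balance=$2122.71 total_interest=$122.71
After 6 (deposit($1000)): balance=$3122.71 total_interest=$122.71
After 7 (withdraw($200)): balance=$2922.71 total_interest=$122.71
After 8 (month_end (apply 1% monthly interest)): balance=$2951.93 total_interest=$151.93
After 9 (deposit($1000)): balance=$3951.93 total_interest=$151.93
After 10 (deposit($500)): balance=$4451.93 total_interest=$151.93
After 11 (month_end (apply 1% monthly interest)): balance=$4496.44 total_interest=$196.44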